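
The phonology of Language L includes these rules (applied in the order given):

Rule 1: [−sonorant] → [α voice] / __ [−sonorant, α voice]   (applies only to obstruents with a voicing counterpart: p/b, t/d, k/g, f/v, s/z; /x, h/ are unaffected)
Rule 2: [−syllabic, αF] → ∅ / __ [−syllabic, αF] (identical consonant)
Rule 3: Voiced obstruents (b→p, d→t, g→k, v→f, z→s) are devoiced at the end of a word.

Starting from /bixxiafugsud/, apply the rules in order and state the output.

Rule 1 (regressive voicing assimilation): /g/ precedes the voiceless obstruent /s/, so it devoices to [k] by assimilation. /bixxiafugsud/ → bixxiafuksud.
Rule 2 (degemination): /xx/ is a geminate; the first /x/ deletes. /bixxiafuksud/ → bixiafuksud.
Rule 3 (final devoicing): /d/ is a voiced obstruent in word-final position, so it devoices to [t]. /bixiafuksud/ → bixiafuksut.

bixiafuksut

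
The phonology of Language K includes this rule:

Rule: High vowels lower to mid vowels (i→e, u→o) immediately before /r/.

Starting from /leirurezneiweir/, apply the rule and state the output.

/i/ is a high vowel immediately before /r/, so it lowers to [e].
/u/ is a high vowel immediately before /r/, so it lowers to [o].
/i/ is a high vowel immediately before /r/, so it lowers to [e].
The other instance of /i/ does not occur in the required environment and remains unchanged.
Surface form: [leerorezneiweer].

leerorezneiweer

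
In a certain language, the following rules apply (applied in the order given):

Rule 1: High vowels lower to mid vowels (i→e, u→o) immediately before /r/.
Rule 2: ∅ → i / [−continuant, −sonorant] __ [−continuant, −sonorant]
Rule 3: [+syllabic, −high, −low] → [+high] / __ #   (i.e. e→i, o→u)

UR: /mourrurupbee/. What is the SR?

moorrorupibei

Rule 1 (pre-rhotic lowering): /u/ is a high vowel immediately before /r/, so it lowers to [o]. /u/ is a high vowel immediately before /r/, so it lowers to [o]. /mourrurupbee/ → moorrorupbee.
Rule 2 (stop-cluster i-epenthesis): /p/ and /b/ form a stop–stop cluster, so [i] is inserted between them. /moorrorupbee/ → moorrorupibee.
Rule 3 (final vowel raising): /e/ is a mid vowel in word-final position, so it raises to [i]. /moorrorupibee/ → moorrorupibei.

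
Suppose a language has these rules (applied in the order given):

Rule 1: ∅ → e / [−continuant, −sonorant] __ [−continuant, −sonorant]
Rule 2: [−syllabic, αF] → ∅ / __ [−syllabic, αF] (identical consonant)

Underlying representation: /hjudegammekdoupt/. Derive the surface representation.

hjudegamekedoupet

Rule 1 (stop-cluster e-epenthesis): /k/ and /d/ form a stop–stop cluster, so [e] is inserted between them. /p/ and /t/ form a stop–stop cluster, so [e] is inserted between them. /hjudegammekdoupt/ → hjudegammekedoupet.
Rule 2 (degemination): /mm/ is a geminate; the first /m/ deletes. /hjudegammekedoupet/ → hjudegamekedoupet.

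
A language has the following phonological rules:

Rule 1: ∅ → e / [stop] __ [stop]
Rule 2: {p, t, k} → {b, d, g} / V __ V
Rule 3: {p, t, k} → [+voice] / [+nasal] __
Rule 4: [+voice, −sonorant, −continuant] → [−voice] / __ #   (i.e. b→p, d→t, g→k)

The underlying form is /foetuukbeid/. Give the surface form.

Rule 1 (stop-cluster e-epenthesis): /k/ and /b/ form a stop–stop cluster, so [e] is inserted between them. /foetuukbeid/ → foetuukebeid.
Rule 2 (intervocalic voicing): /t/ is a voiceless stop between vowels /e/ and /u/, so it voices to [d]. /k/ is a voiceless stop between vowels /u/ and /e/, so it voices to [g]. /foetuukebeid/ → foeduugebeid.
Rule 3 (post-nasal voicing): no segment meets the environment; /foeduugebeid/ is unchanged.
Rule 4 (final devoicing): /d/ is a voiced stop in word-final position, so it devoices to [t]. /foeduugebeid/ → foeduugebeit.

foeduugebeit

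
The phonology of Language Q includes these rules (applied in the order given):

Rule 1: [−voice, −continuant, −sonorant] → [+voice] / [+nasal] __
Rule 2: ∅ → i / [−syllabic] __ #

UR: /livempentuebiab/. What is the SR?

Rule 1 (post-nasal voicing): /p/ is a voiceless stop immediately after the nasal /m/, so it voices to [b]. /t/ is a voiceless stop immediately after the nasal /n/, so it voices to [d]. /livempentuebiab/ → livembenduebiab.
Rule 2 (final i-epenthesis): the form ends in the consonant /b/, so [i] is inserted word-finally. /livembenduebiab/ → livembenduebiabi.

livembenduebiabi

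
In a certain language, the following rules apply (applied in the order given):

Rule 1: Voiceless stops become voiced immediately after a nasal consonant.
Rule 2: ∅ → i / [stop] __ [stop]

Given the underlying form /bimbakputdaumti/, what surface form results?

Rule 1 (post-nasal voicing): /t/ is a voiceless stop immediately after the nasal /m/, so it voices to [d]. /bimbakputdaumti/ → bimbakputdaumdi.
Rule 2 (stop-cluster i-epenthesis): /k/ and /p/ form a stop–stop cluster, so [i] is inserted between them. /t/ and /d/ form a stop–stop cluster, so [i] is inserted between them. /bimbakputdaumdi/ → bimbakiputidaumdi.

bimbakiputidaumdi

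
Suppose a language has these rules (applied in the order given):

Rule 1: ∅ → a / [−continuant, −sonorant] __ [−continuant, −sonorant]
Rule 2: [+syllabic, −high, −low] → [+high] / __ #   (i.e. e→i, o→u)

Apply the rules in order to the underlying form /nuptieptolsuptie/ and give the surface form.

nupatiepatolsupatii

Rule 1 (stop-cluster a-epenthesis): /p/ and /t/ form a stop–stop cluster, so [a] is inserted between them. /p/ and /t/ form a stop–stop cluster, so [a] is inserted between them. /p/ and /t/ form a stop–stop cluster, so [a] is inserted between them. /nuptieptolsuptie/ → nupatiepatolsupatie.
Rule 2 (final vowel raising): /e/ is a mid vowel in word-final position, so it raises to [i]. /nupatiepatolsupatie/ → nupatiepatolsupatii.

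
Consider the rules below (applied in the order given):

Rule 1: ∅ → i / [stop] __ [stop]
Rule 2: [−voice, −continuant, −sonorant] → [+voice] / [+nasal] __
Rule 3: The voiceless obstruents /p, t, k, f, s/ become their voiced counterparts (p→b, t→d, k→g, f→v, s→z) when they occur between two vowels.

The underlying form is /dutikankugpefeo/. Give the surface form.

Rule 1 (stop-cluster i-epenthesis): /g/ and /p/ form a stop–stop cluster, so [i] is inserted between them. /dutikankugpefeo/ → dutikankugipefeo.
Rule 2 (post-nasal voicing): /k/ is a voiceless stop immediately after the nasal /n/, so it voices to [g]. /dutikankugipefeo/ → dutikangugipefeo.
Rule 3 (intervocalic voicing): /t/ is a voiceless obstruent between vowels /u/ and /i/, so it voices to [d]. /k/ is a voiceless obstruent between vowels /i/ and /a/, so it voices to [g]. /p/ is a voiceless obstruent between vowels /i/ and /e/, so it voices to [b]. /f/ is a voiceless obstruent between vowels /e/ and /e/, so it voices to [v]. /dutikangugipefeo/ → dudigangugibeveo.

dudigangugibeveo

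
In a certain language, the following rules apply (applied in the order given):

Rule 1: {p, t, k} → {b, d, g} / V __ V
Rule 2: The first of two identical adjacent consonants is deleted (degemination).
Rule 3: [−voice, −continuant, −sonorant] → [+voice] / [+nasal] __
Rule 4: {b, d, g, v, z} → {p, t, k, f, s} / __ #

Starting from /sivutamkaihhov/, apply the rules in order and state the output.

Rule 1 (intervocalic voicing): /t/ is a voiceless stop between vowels /u/ and /a/, so it voices to [d]. /sivutamkaihhov/ → sivudamkaihhov.
Rule 2 (degemination): /hh/ is a geminate; the first /h/ deletes. /sivudamkaihhov/ → sivudamkaihov.
Rule 3 (post-nasal voicing): /k/ is a voiceless stop immediately after the nasal /m/, so it voices to [g]. /sivudamkaihov/ → sivudamgaihov.
Rule 4 (final devoicing): /v/ is a voiced obstruent in word-final position, so it devoices to [f]. /sivudamgaihov/ → sivudamgaihof.

sivudamgaihof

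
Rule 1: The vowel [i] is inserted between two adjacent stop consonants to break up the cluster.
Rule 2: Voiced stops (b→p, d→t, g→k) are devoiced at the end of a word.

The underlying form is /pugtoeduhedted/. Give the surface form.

pugitoeduheditet

Rule 1 (stop-cluster i-epenthesis): /g/ and /t/ form a stop–stop cluster, so [i] is inserted between them. /d/ and /t/ form a stop–stop cluster, so [i] is inserted between them. /pugtoeduhedted/ → pugitoeduhedited.
Rule 2 (final devoicing): /d/ is a voiced stop in word-final position, so it devoices to [t]. /pugitoeduhedited/ → pugitoeduheditet.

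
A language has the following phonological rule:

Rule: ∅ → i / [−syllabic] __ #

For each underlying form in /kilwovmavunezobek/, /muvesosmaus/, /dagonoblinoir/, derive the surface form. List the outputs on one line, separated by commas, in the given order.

kilwovmavunezobeki, muvesosmausi, dagonoblinoiri

/kilwovmavunezobek/: the form ends in the consonant /k/, so [i] is inserted word-finally. → [kilwovmavunezobeki].
/muvesosmaus/: the form ends in the consonant /s/, so [i] is inserted word-finally. → [muvesosmausi].
/dagonoblinoir/: the form ends in the consonant /r/, so [i] is inserted word-finally. → [dagonoblinoiri].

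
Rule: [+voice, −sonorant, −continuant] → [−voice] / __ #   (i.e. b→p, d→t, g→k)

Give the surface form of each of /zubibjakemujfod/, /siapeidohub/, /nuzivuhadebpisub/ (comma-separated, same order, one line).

zubibjakemujfot, siapeidohup, nuzivuhadebpisup

/zubibjakemujfod/: /d/ is a voiced stop in word-final position, so it devoices to [t]. → [zubibjakemujfot].
/siapeidohub/: /b/ is a voiced stop in word-final position, so it devoices to [p]. → [siapeidohup].
/nuzivuhadebpisub/: /b/ is a voiced stop in word-final position, so it devoices to [p]. → [nuzivuhadebpisup].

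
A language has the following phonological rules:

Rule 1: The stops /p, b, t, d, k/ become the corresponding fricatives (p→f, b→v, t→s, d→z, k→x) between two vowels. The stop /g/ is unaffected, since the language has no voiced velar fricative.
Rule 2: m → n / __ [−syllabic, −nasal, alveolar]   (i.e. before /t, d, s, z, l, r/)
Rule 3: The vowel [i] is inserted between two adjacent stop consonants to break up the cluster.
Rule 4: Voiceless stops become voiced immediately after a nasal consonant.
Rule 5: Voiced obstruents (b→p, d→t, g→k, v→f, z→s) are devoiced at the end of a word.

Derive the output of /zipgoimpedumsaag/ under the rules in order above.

Rule 1 (intervocalic spirantization): /d/ is a stop between vowels /e/ and /u/, so it spirantizes to the fricative [z]. /zipgoimpedumsaag/ → zipgoimpezumsaag.
Rule 2 (nasal place assimilation): /m/ precedes the alveolar consonant /s/, so it assimilates in place to [n]. /zipgoimpezumsaag/ → zipgoimpezunsaag.
Rule 3 (stop-cluster i-epenthesis): /p/ and /g/ form a stop–stop cluster, so [i] is inserted between them. /zipgoimpezunsaag/ → zipigoimpezunsaag.
Rule 4 (post-nasal voicing): /p/ is a voiceless stop immediately after the nasal /m/, so it voices to [b]. /zipigoimpezunsaag/ → zipigoimbezunsaag.
Rule 5 (final devoicing): /g/ is a voiced obstruent in word-final position, so it devoices to [k]. /zipigoimbezunsaag/ → zipigoimbezunsaak.

zipigoimbezunsaak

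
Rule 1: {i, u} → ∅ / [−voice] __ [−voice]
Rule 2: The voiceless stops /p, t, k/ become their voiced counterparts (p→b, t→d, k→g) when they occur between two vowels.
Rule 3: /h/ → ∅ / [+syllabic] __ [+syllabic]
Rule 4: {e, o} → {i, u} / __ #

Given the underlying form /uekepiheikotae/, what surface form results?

Rule 1 (high vowel syncope): /i/ is a high vowel flanked by voiceless consonants /p/ and /h/, so it deletes. /uekepiheikotae/ → uekepheikotae.
Rule 2 (intervocalic voicing): /k/ is a voiceless stop between vowels /e/ and /e/, so it voices to [g]. /k/ is a voiceless stop between vowels /i/ and /o/, so it voices to [g]. /t/ is a voiceless stop between vowels /o/ and /a/, so it voices to [d]. /uekepheikotae/ → uegepheigodae.
Rule 3 (intervocalic h-deletion): no segment meets the environment; /uegepheigodae/ is unchanged.
Rule 4 (final vowel raising): /e/ is a mid vowel in word-final position, so it raises to [i]. /uegepheigodae/ → uegepheigodai.

uegepheigodai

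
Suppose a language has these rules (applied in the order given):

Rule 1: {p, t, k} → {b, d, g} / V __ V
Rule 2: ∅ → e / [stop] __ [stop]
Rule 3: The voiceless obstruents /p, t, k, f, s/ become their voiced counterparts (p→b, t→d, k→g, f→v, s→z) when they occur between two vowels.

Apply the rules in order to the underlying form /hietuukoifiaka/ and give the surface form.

hieduugoiviaga

Rule 1 (intervocalic voicing): /t/ is a voiceless stop between vowels /e/ and /u/, so it voices to [d]. /k/ is a voiceless stop between vowels /u/ and /o/, so it voices to [g]. /k/ is a voiceless stop between vowels /a/ and /a/, so it voices to [g]. /hietuukoifiaka/ → hieduugoifiaga.
Rule 2 (stop-cluster e-epenthesis): no segment meets the environment; /hieduugoifiaga/ is unchanged.
Rule 3 (intervocalic voicing): /f/ is a voiceless obstruent between vowels /i/ and /i/, so it voices to [v]. /hieduugoifiaga/ → hieduugoiviaga.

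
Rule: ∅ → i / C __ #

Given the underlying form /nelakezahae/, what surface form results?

nelakezahae

No segment of /nelakezahae/ meets the structural description of the rule, so the form surfaces unchanged.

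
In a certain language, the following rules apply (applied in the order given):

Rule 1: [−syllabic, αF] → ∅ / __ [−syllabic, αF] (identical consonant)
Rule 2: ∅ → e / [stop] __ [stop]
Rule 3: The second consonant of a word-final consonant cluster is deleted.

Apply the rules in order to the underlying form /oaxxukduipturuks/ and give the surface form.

Rule 1 (degemination): /xx/ is a geminate; the first /x/ deletes. /oaxxukduipturuks/ → oaxukduipturuks.
Rule 2 (stop-cluster e-epenthesis): /k/ and /d/ form a stop–stop cluster, so [e] is inserted between them. /p/ and /t/ form a stop–stop cluster, so [e] is inserted between them. /oaxukduipturuks/ → oaxukeduipeturuks.
Rule 3 (final cluster simplification): /s/ is the second consonant of a word-final cluster /ks/, so it deletes. /oaxukeduipeturuks/ → oaxukeduipeturuk.

oaxukeduipeturuk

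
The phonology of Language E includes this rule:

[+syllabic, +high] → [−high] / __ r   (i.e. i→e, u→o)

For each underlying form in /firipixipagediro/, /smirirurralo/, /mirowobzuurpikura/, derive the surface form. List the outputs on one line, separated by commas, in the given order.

feripixipagedero, smererorralo, merowobzuorpikora

/firipixipagediro/: /i/ is a high vowel immediately before /r/, so it lowers to [e]. /i/ is a high vowel immediately before /r/, so it lowers to [e]. → [feripixipagedero].
/smirirurralo/: /i/ is a high vowel immediately before /r/, so it lowers to [e]. /i/ is a high vowel immediately before /r/, so it lowers to [e]. /u/ is a high vowel immediately before /r/, so it lowers to [o]. → [smererorralo].
/mirowobzuurpikura/: /i/ is a high vowel immediately before /r/, so it lowers to [e]. /u/ is a high vowel immediately before /r/, so it lowers to [o]. /u/ is a high vowel immediately before /r/, so it lowers to [o]. → [merowobzuorpikora].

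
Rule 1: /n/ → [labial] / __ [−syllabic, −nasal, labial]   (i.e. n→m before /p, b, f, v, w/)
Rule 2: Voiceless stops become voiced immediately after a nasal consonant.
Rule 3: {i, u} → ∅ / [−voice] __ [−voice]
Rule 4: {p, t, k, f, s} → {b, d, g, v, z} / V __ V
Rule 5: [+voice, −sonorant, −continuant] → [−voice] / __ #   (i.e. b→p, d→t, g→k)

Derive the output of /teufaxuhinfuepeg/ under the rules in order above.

teuvaxhimfuebek

Rule 1 (nasal place assimilation): /n/ precedes the labial consonant /f/, so it assimilates in place to [m]. /teufaxuhinfuepeg/ → teufaxuhimfuepeg.
Rule 2 (post-nasal voicing): no segment meets the environment; /teufaxuhimfuepeg/ is unchanged.
Rule 3 (high vowel syncope): /u/ is a high vowel flanked by voiceless consonants /x/ and /h/, so it deletes. /teufaxuhimfuepeg/ → teufaxhimfuepeg.
Rule 4 (intervocalic voicing): /f/ is a voiceless obstruent between vowels /u/ and /a/, so it voices to [v]. /p/ is a voiceless obstruent between vowels /e/ and /e/, so it voices to [b]. /teufaxhimfuepeg/ → teuvaxhimfuebeg.
Rule 5 (final devoicing): /g/ is a voiced stop in word-final position, so it devoices to [k]. /teuvaxhimfuebeg/ → teuvaxhimfuebek.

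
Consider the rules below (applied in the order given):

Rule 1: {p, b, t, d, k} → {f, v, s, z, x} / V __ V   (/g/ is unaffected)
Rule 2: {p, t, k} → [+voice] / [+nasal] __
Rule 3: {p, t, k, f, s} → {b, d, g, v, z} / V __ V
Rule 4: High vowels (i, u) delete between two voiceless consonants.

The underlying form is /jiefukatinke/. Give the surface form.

Rule 1 (intervocalic spirantization): /k/ is a stop between vowels /u/ and /a/, so it spirantizes to the fricative [x]. /t/ is a stop between vowels /a/ and /i/, so it spirantizes to the fricative [s]. /jiefukatinke/ → jiefuxasinke.
Rule 2 (post-nasal voicing): /k/ is a voiceless stop immediately after the nasal /n/, so it voices to [g]. /jiefuxasinke/ → jiefuxasinge.
Rule 3 (intervocalic voicing): /f/ is a voiceless obstruent between vowels /e/ and /u/, so it voices to [v]. /s/ is a voiceless obstruent between vowels /a/ and /i/, so it voices to [z]. /jiefuxasinge/ → jievuxazinge.
Rule 4 (high vowel syncope): no segment meets the environment; /jievuxazinge/ is unchanged.

jievuxazinge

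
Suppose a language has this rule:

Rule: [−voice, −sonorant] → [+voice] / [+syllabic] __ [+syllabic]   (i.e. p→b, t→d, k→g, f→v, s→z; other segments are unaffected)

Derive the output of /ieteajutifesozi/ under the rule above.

iedeajudivezozi

/t/ is a voiceless obstruent between vowels /e/ and /e/, so it voices to [d].
/t/ is a voiceless obstruent between vowels /u/ and /i/, so it voices to [d].
/f/ is a voiceless obstruent between vowels /i/ and /e/, so it voices to [v].
/s/ is a voiceless obstruent between vowels /e/ and /o/, so it voices to [z].
Surface form: [iedeajudivezozi].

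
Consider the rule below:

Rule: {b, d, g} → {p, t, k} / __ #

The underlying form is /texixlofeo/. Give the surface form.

texixlofeo

No segment of /texixlofeo/ meets the structural description of the rule, so the form surfaces unchanged.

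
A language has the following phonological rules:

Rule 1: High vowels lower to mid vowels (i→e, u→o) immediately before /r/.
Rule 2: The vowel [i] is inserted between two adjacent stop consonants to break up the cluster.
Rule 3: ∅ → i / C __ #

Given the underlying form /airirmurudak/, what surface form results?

Rule 1 (pre-rhotic lowering): /i/ is a high vowel immediately before /r/, so it lowers to [e]. /i/ is a high vowel immediately before /r/, so it lowers to [e]. /u/ is a high vowel immediately before /r/, so it lowers to [o]. /airirmurudak/ → aerermorudak.
Rule 2 (stop-cluster i-epenthesis): no segment meets the environment; /aerermorudak/ is unchanged.
Rule 3 (final i-epenthesis): the form ends in the consonant /k/, so [i] is inserted word-finally. /aerermorudak/ → aerermorudaki.

aerermorudaki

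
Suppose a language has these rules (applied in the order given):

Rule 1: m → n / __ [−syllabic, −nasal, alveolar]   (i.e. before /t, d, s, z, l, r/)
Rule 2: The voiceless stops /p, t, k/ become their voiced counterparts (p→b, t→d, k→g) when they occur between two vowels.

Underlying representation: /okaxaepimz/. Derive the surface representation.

ogaxaebinz

Rule 1 (nasal place assimilation): /m/ precedes the alveolar consonant /z/, so it assimilates in place to [n]. /okaxaepimz/ → okaxaepinz.
Rule 2 (intervocalic voicing): /k/ is a voiceless stop between vowels /o/ and /a/, so it voices to [g]. /p/ is a voiceless stop between vowels /e/ and /i/, so it voices to [b]. /okaxaepinz/ → ogaxaebinz.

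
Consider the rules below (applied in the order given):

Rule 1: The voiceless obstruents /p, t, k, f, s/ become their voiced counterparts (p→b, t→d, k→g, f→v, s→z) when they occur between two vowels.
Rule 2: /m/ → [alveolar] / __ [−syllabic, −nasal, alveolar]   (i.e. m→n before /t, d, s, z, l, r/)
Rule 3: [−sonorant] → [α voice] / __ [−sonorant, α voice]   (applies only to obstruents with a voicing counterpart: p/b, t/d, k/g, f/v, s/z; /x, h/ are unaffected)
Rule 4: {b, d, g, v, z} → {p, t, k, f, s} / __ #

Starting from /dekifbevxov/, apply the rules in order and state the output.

degivbefxof

Rule 1 (intervocalic voicing): /k/ is a voiceless obstruent between vowels /e/ and /i/, so it voices to [g]. /dekifbevxov/ → degifbevxov.
Rule 2 (nasal place assimilation): no segment meets the environment; /degifbevxov/ is unchanged.
Rule 3 (regressive voicing assimilation): /f/ precedes the voiced obstruent /b/, so it voices to [v] by assimilation. /v/ precedes the voiceless obstruent /x/, so it devoices to [f] by assimilation. /degifbevxov/ → degivbefxov.
Rule 4 (final devoicing): /v/ is a voiced obstruent in word-final position, so it devoices to [f]. /degivbefxov/ → degivbefxof.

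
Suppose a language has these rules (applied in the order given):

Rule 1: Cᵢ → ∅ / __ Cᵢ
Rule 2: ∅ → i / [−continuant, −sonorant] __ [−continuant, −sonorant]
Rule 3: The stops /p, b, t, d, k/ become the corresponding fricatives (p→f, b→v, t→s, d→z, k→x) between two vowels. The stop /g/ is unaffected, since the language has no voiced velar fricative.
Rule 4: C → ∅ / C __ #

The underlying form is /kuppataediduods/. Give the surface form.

kufasaezizuod

Rule 1 (degemination): /pp/ is a geminate; the first /p/ deletes. /kuppataediduods/ → kupataediduods.
Rule 2 (stop-cluster i-epenthesis): no segment meets the environment; /kupataediduods/ is unchanged.
Rule 3 (intervocalic spirantization): /p/ is a stop between vowels /u/ and /a/, so it spirantizes to the fricative [f]. /t/ is a stop between vowels /a/ and /a/, so it spirantizes to the fricative [s]. /d/ is a stop between vowels /e/ and /i/, so it spirantizes to the fricative [z]. /d/ is a stop between vowels /i/ and /u/, so it spirantizes to the fricative [z]. /kupataediduods/ → kufasaezizuods.
Rule 4 (final cluster simplification): /s/ is the second consonant of a word-final cluster /ds/, so it deletes. /kufasaezizuods/ → kufasaezizuod.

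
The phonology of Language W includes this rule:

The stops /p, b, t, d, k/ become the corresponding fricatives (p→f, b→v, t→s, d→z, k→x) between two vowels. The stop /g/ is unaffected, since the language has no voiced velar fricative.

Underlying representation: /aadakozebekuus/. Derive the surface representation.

/d/ is a stop between vowels /a/ and /a/, so it spirantizes to the fricative [z].
/k/ is a stop between vowels /a/ and /o/, so it spirantizes to the fricative [x].
/b/ is a stop between vowels /e/ and /e/, so it spirantizes to the fricative [v].
/k/ is a stop between vowels /e/ and /u/, so it spirantizes to the fricative [x].
Surface form: [aazaxozevexuus].

aazaxozevexuus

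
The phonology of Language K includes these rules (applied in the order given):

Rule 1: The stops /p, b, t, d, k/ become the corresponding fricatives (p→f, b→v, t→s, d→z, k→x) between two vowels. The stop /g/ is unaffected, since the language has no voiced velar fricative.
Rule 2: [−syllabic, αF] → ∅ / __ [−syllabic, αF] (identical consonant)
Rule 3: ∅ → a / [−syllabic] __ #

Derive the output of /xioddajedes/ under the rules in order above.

xiodajezesa

Rule 1 (intervocalic spirantization): /d/ is a stop between vowels /e/ and /e/, so it spirantizes to the fricative [z]. /xioddajedes/ → xioddajezes.
Rule 2 (degemination): /dd/ is a geminate; the first /d/ deletes. /xioddajezes/ → xiodajezes.
Rule 3 (final a-epenthesis): the form ends in the consonant /s/, so [a] is inserted word-finally. /xiodajezes/ → xiodajezesa.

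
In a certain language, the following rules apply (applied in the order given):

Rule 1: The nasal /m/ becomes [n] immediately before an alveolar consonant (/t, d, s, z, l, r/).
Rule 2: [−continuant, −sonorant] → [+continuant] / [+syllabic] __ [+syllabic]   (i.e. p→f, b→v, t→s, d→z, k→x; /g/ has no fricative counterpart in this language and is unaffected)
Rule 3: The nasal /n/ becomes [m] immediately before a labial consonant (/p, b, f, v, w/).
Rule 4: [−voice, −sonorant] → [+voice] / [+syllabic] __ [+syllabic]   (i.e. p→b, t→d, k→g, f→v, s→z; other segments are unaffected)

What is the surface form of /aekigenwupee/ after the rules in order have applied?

aexigemwuvee

Rule 1 (nasal place assimilation): no segment meets the environment; /aekigenwupee/ is unchanged.
Rule 2 (intervocalic spirantization): /k/ is a stop between vowels /e/ and /i/, so it spirantizes to the fricative [x]. /p/ is a stop between vowels /u/ and /e/, so it spirantizes to the fricative [f]. /aekigenwupee/ → aexigenwufee.
Rule 3 (nasal place assimilation): /n/ precedes the labial consonant /w/, so it assimilates in place to [m]. /aexigenwufee/ → aexigemwufee.
Rule 4 (intervocalic voicing): /f/ is a voiceless obstruent between vowels /u/ and /e/, so it voices to [v]. /aexigemwufee/ → aexigemwuvee.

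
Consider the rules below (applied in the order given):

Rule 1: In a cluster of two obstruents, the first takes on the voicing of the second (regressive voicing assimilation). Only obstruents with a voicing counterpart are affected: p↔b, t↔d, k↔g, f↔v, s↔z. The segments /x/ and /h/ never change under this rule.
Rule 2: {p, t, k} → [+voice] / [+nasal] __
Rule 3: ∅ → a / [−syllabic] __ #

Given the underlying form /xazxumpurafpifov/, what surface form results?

Rule 1 (regressive voicing assimilation): /z/ precedes the voiceless obstruent /x/, so it devoices to [s] by assimilation. /xazxumpurafpifov/ → xasxumpurafpifov.
Rule 2 (post-nasal voicing): /p/ is a voiceless stop immediately after the nasal /m/, so it voices to [b]. /xasxumpurafpifov/ → xasxumburafpifov.
Rule 3 (final a-epenthesis): the form ends in the consonant /v/, so [a] is inserted word-finally. /xasxumburafpifov/ → xasxumburafpifova.

xasxumburafpifova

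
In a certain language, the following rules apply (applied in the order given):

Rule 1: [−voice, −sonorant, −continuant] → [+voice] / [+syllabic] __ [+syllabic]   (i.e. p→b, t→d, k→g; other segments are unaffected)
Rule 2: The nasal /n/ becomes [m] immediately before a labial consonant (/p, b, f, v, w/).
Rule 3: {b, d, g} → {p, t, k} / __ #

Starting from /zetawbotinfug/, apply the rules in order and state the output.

Rule 1 (intervocalic voicing): /t/ is a voiceless stop between vowels /e/ and /a/, so it voices to [d]. /t/ is a voiceless stop between vowels /o/ and /i/, so it voices to [d]. /zetawbotinfug/ → zedawbodinfug.
Rule 2 (nasal place assimilation): /n/ precedes the labial consonant /f/, so it assimilates in place to [m]. /zedawbodinfug/ → zedawbodimfug.
Rule 3 (final devoicing): /g/ is a voiced stop in word-final position, so it devoices to [k]. /zedawbodimfug/ → zedawbodimfuk.

zedawbodimfuk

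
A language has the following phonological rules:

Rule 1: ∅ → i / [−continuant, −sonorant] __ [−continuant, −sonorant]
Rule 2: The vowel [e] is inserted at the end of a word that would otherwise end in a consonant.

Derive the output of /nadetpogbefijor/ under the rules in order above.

nadetipogibefijore

Rule 1 (stop-cluster i-epenthesis): /t/ and /p/ form a stop–stop cluster, so [i] is inserted between them. /g/ and /b/ form a stop–stop cluster, so [i] is inserted between them. /nadetpogbefijor/ → nadetipogibefijor.
Rule 2 (final e-epenthesis): the form ends in the consonant /r/, so [e] is inserted word-finally. /nadetipogibefijor/ → nadetipogibefijore.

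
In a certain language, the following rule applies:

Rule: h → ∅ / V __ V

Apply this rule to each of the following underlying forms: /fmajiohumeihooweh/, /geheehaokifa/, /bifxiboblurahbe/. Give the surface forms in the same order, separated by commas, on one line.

fmajioumeiooweh, geeeaokifa, bifxiboblurahbe

/fmajiohumeihooweh/: /h/ occurs between vowels /o/ and /u/, so it deletes. /h/ occurs between vowels /i/ and /o/, so it deletes. → [fmajioumeiooweh].
/geheehaokifa/: /h/ occurs between vowels /e/ and /e/, so it deletes. /h/ occurs between vowels /e/ and /a/, so it deletes. → [geeeaokifa].
/bifxiboblurahbe/: the rule's environment is not met; surfaces unchanged as [bifxiboblurahbe].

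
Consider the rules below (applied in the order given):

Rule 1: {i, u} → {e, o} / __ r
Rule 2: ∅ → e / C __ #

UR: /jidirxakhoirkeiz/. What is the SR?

jiderxakhoerkeize

Rule 1 (pre-rhotic lowering): /i/ is a high vowel immediately before /r/, so it lowers to [e]. /i/ is a high vowel immediately before /r/, so it lowers to [e]. /jidirxakhoirkeiz/ → jiderxakhoerkeiz.
Rule 2 (final e-epenthesis): the form ends in the consonant /z/, so [e] is inserted word-finally. /jiderxakhoerkeiz/ → jiderxakhoerkeize.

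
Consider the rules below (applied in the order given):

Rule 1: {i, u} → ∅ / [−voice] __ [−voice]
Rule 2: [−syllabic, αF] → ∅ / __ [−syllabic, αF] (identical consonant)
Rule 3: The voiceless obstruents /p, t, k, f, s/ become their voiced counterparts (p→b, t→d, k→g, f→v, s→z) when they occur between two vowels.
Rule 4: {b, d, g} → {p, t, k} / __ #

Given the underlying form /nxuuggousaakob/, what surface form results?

Rule 1 (high vowel syncope): no segment meets the environment; /nxuuggousaakob/ is unchanged.
Rule 2 (degemination): /gg/ is a geminate; the first /g/ deletes. /nxuuggousaakob/ → nxuugousaakob.
Rule 3 (intervocalic voicing): /s/ is a voiceless obstruent between vowels /u/ and /a/, so it voices to [z]. /k/ is a voiceless obstruent between vowels /a/ and /o/, so it voices to [g]. /nxuugousaakob/ → nxuugouzaagob.
Rule 4 (final devoicing): /b/ is a voiced stop in word-final position, so it devoices to [p]. /nxuugouzaagob/ → nxuugouzaagop.

nxuugouzaagop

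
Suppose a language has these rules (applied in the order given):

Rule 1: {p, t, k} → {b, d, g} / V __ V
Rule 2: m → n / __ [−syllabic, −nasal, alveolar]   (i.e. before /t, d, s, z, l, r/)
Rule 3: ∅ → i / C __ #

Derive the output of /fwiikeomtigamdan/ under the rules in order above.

Rule 1 (intervocalic voicing): /k/ is a voiceless stop between vowels /i/ and /e/, so it voices to [g]. /fwiikeomtigamdan/ → fwiigeomtigamdan.
Rule 2 (nasal place assimilation): /m/ precedes the alveolar consonant /t/, so it assimilates in place to [n]. /m/ precedes the alveolar consonant /d/, so it assimilates in place to [n]. /fwiigeomtigamdan/ → fwiigeontigandan.
Rule 3 (final i-epenthesis): the form ends in the consonant /n/, so [i] is inserted word-finally. /fwiigeontigandan/ → fwiigeontigandani.

fwiigeontigandani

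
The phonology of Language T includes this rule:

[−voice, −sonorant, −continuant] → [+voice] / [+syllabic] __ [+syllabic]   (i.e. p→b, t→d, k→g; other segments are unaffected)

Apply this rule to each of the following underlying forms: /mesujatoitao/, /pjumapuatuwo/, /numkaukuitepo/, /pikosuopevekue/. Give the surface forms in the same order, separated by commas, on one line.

/mesujatoitao/: /t/ is a voiceless stop between vowels /a/ and /o/, so it voices to [d]. /t/ is a voiceless stop between vowels /i/ and /a/, so it voices to [d]. → [mesujadoidao].
/pjumapuatuwo/: /p/ is a voiceless stop between vowels /a/ and /u/, so it voices to [b]. /t/ is a voiceless stop between vowels /a/ and /u/, so it voices to [d]. → [pjumabuaduwo].
/numkaukuitepo/: /k/ is a voiceless stop between vowels /u/ and /u/, so it voices to [g]. /t/ is a voiceless stop between vowels /i/ and /e/, so it voices to [d]. /p/ is a voiceless stop between vowels /e/ and /o/, so it voices to [b]. → [numkauguidebo].
/pikosuopevekue/: /k/ is a voiceless stop between vowels /i/ and /o/, so it voices to [g]. /p/ is a voiceless stop between vowels /o/ and /e/, so it voices to [b]. /k/ is a voiceless stop between vowels /e/ and /u/, so it voices to [g]. → [pigosuobevegue].

mesujadoidao, pjumabuaduwo, numkauguidebo, pigosuobevegue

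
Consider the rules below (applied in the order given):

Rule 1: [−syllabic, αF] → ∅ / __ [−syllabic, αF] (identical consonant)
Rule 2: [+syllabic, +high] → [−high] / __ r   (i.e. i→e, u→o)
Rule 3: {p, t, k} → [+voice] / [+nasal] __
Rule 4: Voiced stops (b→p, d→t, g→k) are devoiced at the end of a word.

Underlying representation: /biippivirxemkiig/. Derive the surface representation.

biipiverxemgiik

Rule 1 (degemination): /pp/ is a geminate; the first /p/ deletes. /biippivirxemkiig/ → biipivirxemkiig.
Rule 2 (pre-rhotic lowering): /i/ is a high vowel immediately before /r/, so it lowers to [e]. /biipivirxemkiig/ → biipiverxemkiig.
Rule 3 (post-nasal voicing): /k/ is a voiceless stop immediately after the nasal /m/, so it voices to [g]. /biipiverxemkiig/ → biipiverxemgiig.
Rule 4 (final devoicing): /g/ is a voiced stop in word-final position, so it devoices to [k]. /biipiverxemgiig/ → biipiverxemgiik.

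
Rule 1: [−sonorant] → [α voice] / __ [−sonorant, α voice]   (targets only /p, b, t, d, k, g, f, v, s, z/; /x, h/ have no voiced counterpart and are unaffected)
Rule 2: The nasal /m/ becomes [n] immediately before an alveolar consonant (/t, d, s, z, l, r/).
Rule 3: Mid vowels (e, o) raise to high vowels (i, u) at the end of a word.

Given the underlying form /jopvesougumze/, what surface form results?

jobvesougunzi

Rule 1 (regressive voicing assimilation): /p/ precedes the voiced obstruent /v/, so it voices to [b] by assimilation. /jopvesougumze/ → jobvesougumze.
Rule 2 (nasal place assimilation): /m/ precedes the alveolar consonant /z/, so it assimilates in place to [n]. /jobvesougumze/ → jobvesougunze.
Rule 3 (final vowel raising): /e/ is a mid vowel in word-final position, so it raises to [i]. /jobvesougunze/ → jobvesougunzi.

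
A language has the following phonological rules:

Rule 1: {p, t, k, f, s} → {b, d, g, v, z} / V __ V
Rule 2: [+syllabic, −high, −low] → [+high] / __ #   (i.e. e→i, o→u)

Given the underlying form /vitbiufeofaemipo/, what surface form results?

vitbiuveovaemibu

Rule 1 (intervocalic voicing): /f/ is a voiceless obstruent between vowels /u/ and /e/, so it voices to [v]. /f/ is a voiceless obstruent between vowels /o/ and /a/, so it voices to [v]. /p/ is a voiceless obstruent between vowels /i/ and /o/, so it voices to [b]. /vitbiufeofaemipo/ → vitbiuveovaemibo.
Rule 2 (final vowel raising): /o/ is a mid vowel in word-final position, so it raises to [u]. /vitbiuveovaemibo/ → vitbiuveovaemibu.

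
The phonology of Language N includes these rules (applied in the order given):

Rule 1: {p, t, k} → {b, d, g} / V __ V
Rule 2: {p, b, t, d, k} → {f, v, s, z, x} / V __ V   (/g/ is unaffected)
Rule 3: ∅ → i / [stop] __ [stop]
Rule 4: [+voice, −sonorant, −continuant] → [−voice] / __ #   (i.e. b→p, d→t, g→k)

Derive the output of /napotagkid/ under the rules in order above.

Rule 1 (intervocalic voicing): /p/ is a voiceless stop between vowels /a/ and /o/, so it voices to [b]. /t/ is a voiceless stop between vowels /o/ and /a/, so it voices to [d]. /napotagkid/ → nabodagkid.
Rule 2 (intervocalic spirantization): /b/ is a stop between vowels /a/ and /o/, so it spirantizes to the fricative [v]. /d/ is a stop between vowels /o/ and /a/, so it spirantizes to the fricative [z]. /nabodagkid/ → navozagkid.
Rule 3 (stop-cluster i-epenthesis): /g/ and /k/ form a stop–stop cluster, so [i] is inserted between them. /navozagkid/ → navozagikid.
Rule 4 (final devoicing): /d/ is a voiced stop in word-final position, so it devoices to [t]. /navozagikid/ → navozagikit.

navozagikit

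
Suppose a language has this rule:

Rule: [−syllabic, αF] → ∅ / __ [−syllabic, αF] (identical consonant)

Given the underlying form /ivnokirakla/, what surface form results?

ivnokirakla

No segment of /ivnokirakla/ meets the structural description of the rule, so the form surfaces unchanged.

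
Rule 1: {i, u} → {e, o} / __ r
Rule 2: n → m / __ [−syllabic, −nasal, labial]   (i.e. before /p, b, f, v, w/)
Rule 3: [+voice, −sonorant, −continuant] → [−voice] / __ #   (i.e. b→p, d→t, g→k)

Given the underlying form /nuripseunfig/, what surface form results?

noripseumfik

Rule 1 (pre-rhotic lowering): /u/ is a high vowel immediately before /r/, so it lowers to [o]. /nuripseunfig/ → noripseunfig.
Rule 2 (nasal place assimilation): /n/ precedes the labial consonant /f/, so it assimilates in place to [m]. /noripseunfig/ → noripseumfig.
Rule 3 (final devoicing): /g/ is a voiced stop in word-final position, so it devoices to [k]. /noripseumfig/ → noripseumfik.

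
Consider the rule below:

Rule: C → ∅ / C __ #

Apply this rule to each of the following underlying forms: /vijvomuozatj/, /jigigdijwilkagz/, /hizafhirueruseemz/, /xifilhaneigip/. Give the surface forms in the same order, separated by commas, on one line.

vijvomuozat, jigigdijwilkag, hizafhirueruseem, xifilhaneigip

/vijvomuozatj/: /j/ is the second consonant of a word-final cluster /tj/, so it deletes. → [vijvomuozat].
/jigigdijwilkagz/: /z/ is the second consonant of a word-final cluster /gz/, so it deletes. → [jigigdijwilkag].
/hizafhirueruseemz/: /z/ is the second consonant of a word-final cluster /mz/, so it deletes. → [hizafhirueruseem].
/xifilhaneigip/: the rule's environment is not met; surfaces unchanged as [xifilhaneigip].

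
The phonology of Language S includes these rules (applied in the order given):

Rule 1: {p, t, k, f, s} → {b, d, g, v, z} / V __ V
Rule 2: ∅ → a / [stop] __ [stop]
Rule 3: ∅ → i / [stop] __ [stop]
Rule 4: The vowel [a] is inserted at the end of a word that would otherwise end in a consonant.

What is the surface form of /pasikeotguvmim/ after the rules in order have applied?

Rule 1 (intervocalic voicing): /s/ is a voiceless obstruent between vowels /a/ and /i/, so it voices to [z]. /k/ is a voiceless obstruent between vowels /i/ and /e/, so it voices to [g]. /pasikeotguvmim/ → pazigeotguvmim.
Rule 2 (stop-cluster a-epenthesis): /t/ and /g/ form a stop–stop cluster, so [a] is inserted between them. /pazigeotguvmim/ → pazigeotaguvmim.
Rule 3 (stop-cluster i-epenthesis): no segment meets the environment; /pazigeotaguvmim/ is unchanged.
Rule 4 (final a-epenthesis): the form ends in the consonant /m/, so [a] is inserted word-finally. /pazigeotaguvmim/ → pazigeotaguvmima.

pazigeotaguvmima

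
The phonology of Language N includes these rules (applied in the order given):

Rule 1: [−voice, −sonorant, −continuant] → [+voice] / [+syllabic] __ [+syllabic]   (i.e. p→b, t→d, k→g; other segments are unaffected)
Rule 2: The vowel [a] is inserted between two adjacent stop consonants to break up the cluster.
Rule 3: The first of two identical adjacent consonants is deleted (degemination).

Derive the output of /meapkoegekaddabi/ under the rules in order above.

meapakoegegadadabi

Rule 1 (intervocalic voicing): /k/ is a voiceless stop between vowels /e/ and /a/, so it voices to [g]. /meapkoegekaddabi/ → meapkoegegaddabi.
Rule 2 (stop-cluster a-epenthesis): /p/ and /k/ form a stop–stop cluster, so [a] is inserted between them. /d/ and /d/ form a stop–stop cluster, so [a] is inserted between them. /meapkoegegaddabi/ → meapakoegegadadabi.
Rule 3 (degemination): no segment meets the environment; /meapakoegegadadabi/ is unchanged.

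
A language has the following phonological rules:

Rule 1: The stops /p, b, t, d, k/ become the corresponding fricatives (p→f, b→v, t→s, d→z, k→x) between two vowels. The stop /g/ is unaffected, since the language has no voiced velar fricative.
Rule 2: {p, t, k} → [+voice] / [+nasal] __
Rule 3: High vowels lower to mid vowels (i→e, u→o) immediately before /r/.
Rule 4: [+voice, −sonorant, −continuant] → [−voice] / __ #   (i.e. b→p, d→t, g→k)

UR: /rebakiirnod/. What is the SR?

Rule 1 (intervocalic spirantization): /b/ is a stop between vowels /e/ and /a/, so it spirantizes to the fricative [v]. /k/ is a stop between vowels /a/ and /i/, so it spirantizes to the fricative [x]. /rebakiirnod/ → revaxiirnod.
Rule 2 (post-nasal voicing): no segment meets the environment; /revaxiirnod/ is unchanged.
Rule 3 (pre-rhotic lowering): /i/ is a high vowel immediately before /r/, so it lowers to [e]. /revaxiirnod/ → revaxiernod.
Rule 4 (final devoicing): /d/ is a voiced stop in word-final position, so it devoices to [t]. /revaxiernod/ → revaxiernot.

revaxiernot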